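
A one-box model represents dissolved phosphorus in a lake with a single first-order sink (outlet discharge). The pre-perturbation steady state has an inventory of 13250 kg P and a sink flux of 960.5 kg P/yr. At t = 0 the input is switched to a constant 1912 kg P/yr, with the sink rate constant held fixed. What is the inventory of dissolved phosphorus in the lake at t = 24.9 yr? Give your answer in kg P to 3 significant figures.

24200 kg P

Residence time τ = M₀/F₀ = 13.79 yr. The eventual steady state is M_∞ = M₀·(F₁/F₀) = 13250 × 1912/960.5 = 26376 kg P.
The anomaly ΔM(t) = M(t) − M_∞ decays as ΔM₀·e^(−t/τ) with ΔM₀ = 13250 − 26376 = −13130 kg P.
At t = 24.9 yr, e^(−t/τ) = e^(−1.805) = 0.1645, so ΔM = −2159 kg P and M = 26376 − 2159 = 24217 kg P.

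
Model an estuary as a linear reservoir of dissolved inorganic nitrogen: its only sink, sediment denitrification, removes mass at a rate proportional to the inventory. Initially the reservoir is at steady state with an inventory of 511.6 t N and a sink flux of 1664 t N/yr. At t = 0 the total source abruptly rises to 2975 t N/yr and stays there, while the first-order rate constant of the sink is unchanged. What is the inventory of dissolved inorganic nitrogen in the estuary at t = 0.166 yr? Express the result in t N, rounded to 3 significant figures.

The sink rate constant is k = F₀/M₀ = 1664/511.6 = 3.253 yr⁻¹.
Solving dM/dt = F₁ − kM with M(0) = M₀ gives M(t) = F₁/k + (M₀ − F₁/k)·e^(−kt).
F₁/k = 2975/3.253 = 914.67 t N; kt = 3.253 × 0.166 = 0.5399, e^(−kt) = 0.5828.
M(0.166) = 914.67 + (511.6 − 914.67) × 0.5828 = 914.67 − 234.9 = 679.76 t N.

680 t N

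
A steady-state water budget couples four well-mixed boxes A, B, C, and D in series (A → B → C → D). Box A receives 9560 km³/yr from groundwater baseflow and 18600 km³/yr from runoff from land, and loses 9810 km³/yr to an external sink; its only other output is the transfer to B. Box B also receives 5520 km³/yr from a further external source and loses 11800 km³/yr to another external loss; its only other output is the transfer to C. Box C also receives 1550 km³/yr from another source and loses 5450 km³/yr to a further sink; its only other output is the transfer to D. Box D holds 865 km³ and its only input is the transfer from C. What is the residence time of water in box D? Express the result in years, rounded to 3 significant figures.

0.106 yr

Box A: F(A→B) = (9560 + 18600) − 9810 = 18350 km³/yr.
Box B: F(B→C) = (18350 + 5520) − 11800 = 12070 km³/yr.
Box C: F(C→D) = (12070 + 1550) − 5450 = 8170.0 km³/yr.
Box D throughput = its input = 8170.0 km³/yr; τ = 865 / 8170.0 = 0.1059 yr.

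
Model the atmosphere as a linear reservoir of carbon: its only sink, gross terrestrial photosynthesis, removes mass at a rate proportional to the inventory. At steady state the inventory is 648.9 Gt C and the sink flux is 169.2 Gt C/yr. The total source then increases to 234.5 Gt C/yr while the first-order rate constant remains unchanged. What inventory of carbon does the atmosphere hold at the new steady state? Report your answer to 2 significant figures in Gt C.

Rate constant k = F/M = 169.2 / 648.9 = 0.2607 yr⁻¹.
At the new steady state, source = k·M_new ⇒ M_new = 234.5 / 0.2607 = 899.3 Gt C.
(Equivalently M_new = M × F_new/F_old = 648.9 × 234.5/169.2.)

900 Gt C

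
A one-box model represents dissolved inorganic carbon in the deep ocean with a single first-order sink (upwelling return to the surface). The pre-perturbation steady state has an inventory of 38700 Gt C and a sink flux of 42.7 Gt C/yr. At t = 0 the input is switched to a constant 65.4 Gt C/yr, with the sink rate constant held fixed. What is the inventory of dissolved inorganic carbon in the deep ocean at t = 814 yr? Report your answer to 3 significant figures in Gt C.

50900 Gt C

The sink rate constant is k = F₀/M₀ = 42.7/38700 = 0.001103 yr⁻¹.
Solving dM/dt = F₁ − kM with M(0) = M₀ gives M(t) = F₁/k + (M₀ − F₁/k)·e^(−kt).
F₁/k = 65.4/0.001103 = 59274 Gt C; kt = 0.001103 × 814 = 0.8981, e^(−kt) = 0.4073.
M(814) = 59274 + (38700 − 59274) × 0.4073 = 59274 − 8380 = 50893 Gt C.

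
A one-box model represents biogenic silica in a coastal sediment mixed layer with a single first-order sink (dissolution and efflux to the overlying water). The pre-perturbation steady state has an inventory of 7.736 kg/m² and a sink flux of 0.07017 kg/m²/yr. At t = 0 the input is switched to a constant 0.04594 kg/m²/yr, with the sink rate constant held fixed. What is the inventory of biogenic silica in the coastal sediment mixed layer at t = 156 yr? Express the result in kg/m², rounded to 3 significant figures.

5.71 kg/m²

The sink rate constant is k = F₀/M₀ = 0.07017/7.736 = 0.009071 yr⁻¹.
Solving dM/dt = F₁ − kM with M(0) = M₀ gives M(t) = F₁/k + (M₀ − F₁/k)·e^(−kt).
F₁/k = 0.04594/0.009071 = 5.0647 kg/m²; kt = 0.009071 × 156 = 1.415, e^(−kt) = 0.2429.
M(156) = 5.0647 + (7.736 − 5.0647) × 0.2429 = 5.0647 + 0.6489 = 5.7136 kg/m².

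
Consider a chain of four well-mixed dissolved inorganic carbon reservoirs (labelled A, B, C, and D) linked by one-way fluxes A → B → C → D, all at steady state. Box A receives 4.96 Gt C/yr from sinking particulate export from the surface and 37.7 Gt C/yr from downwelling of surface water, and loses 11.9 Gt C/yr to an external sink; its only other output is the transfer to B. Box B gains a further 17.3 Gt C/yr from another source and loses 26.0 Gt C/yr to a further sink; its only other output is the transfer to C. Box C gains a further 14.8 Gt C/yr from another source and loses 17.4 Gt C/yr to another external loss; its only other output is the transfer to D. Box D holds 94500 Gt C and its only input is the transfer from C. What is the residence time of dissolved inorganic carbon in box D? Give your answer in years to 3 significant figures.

Box A: F(A→B) = (4.96 + 37.7) − 11.9 = 30.760 Gt C/yr.
Box B: F(B→C) = (30.760 + 17.3) − 26.0 = 22.060 Gt C/yr.
Box C: F(C→D) = (22.060 + 14.8) − 17.4 = 19.460 Gt C/yr.
Box D throughput = its input = 19.460 Gt C/yr; τ = 94500 / 19.460 = 4856 yr.

4860 yr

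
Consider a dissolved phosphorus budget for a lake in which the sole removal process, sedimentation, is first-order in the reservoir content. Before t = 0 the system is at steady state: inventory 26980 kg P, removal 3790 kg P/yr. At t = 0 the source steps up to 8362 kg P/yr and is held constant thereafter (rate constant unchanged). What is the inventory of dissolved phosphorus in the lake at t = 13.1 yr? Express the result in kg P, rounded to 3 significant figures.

The sink rate constant is k = F₀/M₀ = 3790/26980 = 0.1405 yr⁻¹.
Solving dM/dt = F₁ − kM with M(0) = M₀ gives M(t) = F₁/k + (M₀ − F₁/k)·e^(−kt).
F₁/k = 8362/0.1405 = 59527 kg P; kt = 0.1405 × 13.1 = 1.840, e^(−kt) = 0.1588.
M(13.1) = 59527 + (26980 − 59527) × 0.1588 = 59527 − 5168 = 54359 kg P.

54400 kg P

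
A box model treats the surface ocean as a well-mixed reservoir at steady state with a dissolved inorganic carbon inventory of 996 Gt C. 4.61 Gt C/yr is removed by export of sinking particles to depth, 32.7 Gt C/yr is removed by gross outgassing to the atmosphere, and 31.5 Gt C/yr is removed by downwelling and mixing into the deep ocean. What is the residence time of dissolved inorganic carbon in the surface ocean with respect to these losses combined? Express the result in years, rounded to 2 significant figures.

14 yr

Total removal = 4.610 + 32.70 + 31.50 = 68.810 Gt C/yr.
τ = M / ΣF_out = 996 / 68.810 = 14.47 yr.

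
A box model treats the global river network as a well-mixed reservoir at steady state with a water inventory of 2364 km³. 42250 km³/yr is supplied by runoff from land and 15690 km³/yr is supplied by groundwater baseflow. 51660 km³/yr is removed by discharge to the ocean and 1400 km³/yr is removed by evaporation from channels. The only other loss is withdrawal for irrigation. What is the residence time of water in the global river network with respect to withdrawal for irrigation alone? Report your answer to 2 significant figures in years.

At steady state ΣF_in = ΣF_out.
ΣF_in = 42250 + 15690 = 57940 km³/yr.
Withdrawal for irrigation flux = ΣF_in − (51660 + 1400) = 57940 − 53060 = 4880 km³/yr.
τ = M / F = 2364 / 4880 = 0.4844 yr.

0.48 yr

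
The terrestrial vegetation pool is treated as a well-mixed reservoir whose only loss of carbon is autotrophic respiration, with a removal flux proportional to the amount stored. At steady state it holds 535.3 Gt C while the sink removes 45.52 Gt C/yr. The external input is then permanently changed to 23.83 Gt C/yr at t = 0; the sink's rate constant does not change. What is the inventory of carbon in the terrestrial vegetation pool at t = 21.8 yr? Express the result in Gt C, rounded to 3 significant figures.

τ = M₀/F₀ = 535.3/45.52 = 11.76 yr; rate constant k = 1/τ.
New steady state M_∞ = F₁/k = F₁·τ = 23.83 × 11.76 = 280.23 Gt C.
M(t) = M_∞ + (M₀ − M_∞)·e^(−t/τ); t/τ = 21.8/11.76 = 1.854, so e^(−t/τ) = 0.1566.
M(t) = 280.23 + 255.1 × 0.1566 = 320.19 Gt C.

320 Gt C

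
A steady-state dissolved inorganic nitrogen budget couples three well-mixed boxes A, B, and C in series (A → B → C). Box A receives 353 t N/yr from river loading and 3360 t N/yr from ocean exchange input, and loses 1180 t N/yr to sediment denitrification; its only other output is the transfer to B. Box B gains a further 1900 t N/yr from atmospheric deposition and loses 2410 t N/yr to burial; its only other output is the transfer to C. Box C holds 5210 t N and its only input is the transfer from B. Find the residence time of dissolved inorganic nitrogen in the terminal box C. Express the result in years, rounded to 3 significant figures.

Box A: F(A→B) = (353 + 3360) − 1180 = 2533.0 t N/yr.
Box B: F(B→C) = (2533.0 + 1900) − 2410 = 2023.0 t N/yr.
Box C throughput = its input = 2023.0 t N/yr; τ = 5210 / 2023.0 = 2.575 yr.

2.58 yr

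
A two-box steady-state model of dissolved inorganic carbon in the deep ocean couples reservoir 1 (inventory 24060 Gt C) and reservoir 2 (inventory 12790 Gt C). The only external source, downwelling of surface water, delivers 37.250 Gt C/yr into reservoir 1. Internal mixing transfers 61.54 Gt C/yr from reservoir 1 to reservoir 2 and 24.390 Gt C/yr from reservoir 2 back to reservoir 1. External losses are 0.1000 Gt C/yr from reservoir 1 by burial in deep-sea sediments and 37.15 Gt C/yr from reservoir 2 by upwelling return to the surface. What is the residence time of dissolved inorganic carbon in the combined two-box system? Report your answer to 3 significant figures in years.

For the system as a whole, the A↔B exchange is internal and contributes nothing to the throughput; only the external sinks remove mass.
M_total = 24060 + 12790 = 36850 Gt C.
ΣF_external_out = 0.1000 + 37.15 = 37.250 Gt C/yr.
τ = M_total / ΣF_ext = 36850 / 37.250 = 989.3 yr.

989 yr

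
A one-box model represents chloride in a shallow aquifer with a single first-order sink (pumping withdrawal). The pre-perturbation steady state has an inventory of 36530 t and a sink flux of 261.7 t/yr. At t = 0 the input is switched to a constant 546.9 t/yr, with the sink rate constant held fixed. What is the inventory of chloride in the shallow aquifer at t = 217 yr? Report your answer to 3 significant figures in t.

The sink rate constant is k = F₀/M₀ = 261.7/36530 = 0.007164 yr⁻¹.
Solving dM/dt = F₁ − kM with M(0) = M₀ gives M(t) = F₁/k + (M₀ − F₁/k)·e^(−kt).
F₁/k = 546.9/0.007164 = 76340 t; kt = 0.007164 × 217 = 1.555, e^(−kt) = 0.2113.
M(217) = 76340 + (36530 − 76340) × 0.2113 = 76340 − 8411 = 67929 t.

67900 t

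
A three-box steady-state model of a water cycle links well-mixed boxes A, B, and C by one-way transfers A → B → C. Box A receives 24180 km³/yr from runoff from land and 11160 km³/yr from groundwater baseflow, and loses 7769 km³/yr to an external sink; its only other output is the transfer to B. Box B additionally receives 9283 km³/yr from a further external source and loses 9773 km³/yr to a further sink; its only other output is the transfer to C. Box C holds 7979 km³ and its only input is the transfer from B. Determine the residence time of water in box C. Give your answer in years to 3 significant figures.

0.295 yr

Box A: F(A→B) = (24180 + 11160) − 7769 = 27571 km³/yr.
Box B: F(B→C) = (27571 + 9283) − 9773 = 27081 km³/yr.
Box C throughput = its input = 27081 km³/yr; τ = 7979 / 27081 = 0.2946 yr.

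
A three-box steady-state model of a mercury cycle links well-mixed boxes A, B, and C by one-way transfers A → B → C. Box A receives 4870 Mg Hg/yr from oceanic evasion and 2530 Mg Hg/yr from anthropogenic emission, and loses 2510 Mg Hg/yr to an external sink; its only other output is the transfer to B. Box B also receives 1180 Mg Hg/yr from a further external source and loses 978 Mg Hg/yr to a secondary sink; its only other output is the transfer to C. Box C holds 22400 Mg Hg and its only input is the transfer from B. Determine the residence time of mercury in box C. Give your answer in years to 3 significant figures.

Box A: F(A→B) = (4870 + 2530) − 2510 = 4890.0 Mg Hg/yr.
Box B: F(B→C) = (4890.0 + 1180) − 978 = 5092.0 Mg Hg/yr.
Box C throughput = its input = 5092.0 Mg Hg/yr; τ = 22400 / 5092.0 = 4.399 yr.

4.40 yr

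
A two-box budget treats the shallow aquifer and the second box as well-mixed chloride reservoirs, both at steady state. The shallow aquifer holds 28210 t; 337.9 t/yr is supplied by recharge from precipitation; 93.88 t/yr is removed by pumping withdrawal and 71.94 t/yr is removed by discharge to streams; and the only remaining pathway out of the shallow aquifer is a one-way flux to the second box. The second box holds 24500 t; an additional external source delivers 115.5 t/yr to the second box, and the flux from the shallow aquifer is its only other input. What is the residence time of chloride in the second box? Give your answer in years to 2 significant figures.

Balance the shallow aquifer: ΣF_in = 337.90 t/yr.
Flux to the second box = ΣF_in − (93.88 + 71.94) = 172.08 t/yr.
Total input to the second box = 172.08 + 115.5 = 287.58 t/yr; at steady state this equals its total output.
τ = M / F = 24500 / 287.58 = 85.19 yr.

85 yr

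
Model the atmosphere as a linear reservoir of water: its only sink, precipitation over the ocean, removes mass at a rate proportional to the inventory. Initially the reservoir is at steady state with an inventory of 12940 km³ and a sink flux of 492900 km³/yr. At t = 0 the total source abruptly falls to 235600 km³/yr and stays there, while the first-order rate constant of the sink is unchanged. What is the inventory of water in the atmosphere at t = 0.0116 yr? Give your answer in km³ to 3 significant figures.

10500 km³

The sink rate constant is k = F₀/M₀ = 492900/12940 = 38.09 yr⁻¹.
Solving dM/dt = F₁ − kM with M(0) = M₀ gives M(t) = F₁/k + (M₀ − F₁/k)·e^(−kt).
F₁/k = 235600/38.09 = 6185.2 km³; kt = 38.09 × 0.0116 = 0.4419, e^(−kt) = 0.6428.
M(0.0116) = 6185.2 + (12940 − 6185.2) × 0.6428 = 6185.2 + 4342 = 10527 km³.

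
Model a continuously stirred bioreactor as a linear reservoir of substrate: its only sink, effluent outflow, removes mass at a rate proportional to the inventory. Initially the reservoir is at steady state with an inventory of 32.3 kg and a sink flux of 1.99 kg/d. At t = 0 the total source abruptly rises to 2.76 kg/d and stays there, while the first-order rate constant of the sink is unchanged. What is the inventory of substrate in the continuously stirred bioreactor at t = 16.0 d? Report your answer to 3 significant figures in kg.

The sink rate constant is k = F₀/M₀ = 1.99/32.3 = 0.06161 d⁻¹.
Solving dM/dt = F₁ − kM with M(0) = M₀ gives M(t) = F₁/k + (M₀ − F₁/k)·e^(−kt).
F₁/k = 2.76/0.06161 = 44.798 kg; kt = 0.06161 × 16.0 = 0.9858, e^(−kt) = 0.3732.
M(16.0) = 44.798 + (32.3 − 44.798) × 0.3732 = 44.798 − 4.664 = 40.134 kg.

40.1 kg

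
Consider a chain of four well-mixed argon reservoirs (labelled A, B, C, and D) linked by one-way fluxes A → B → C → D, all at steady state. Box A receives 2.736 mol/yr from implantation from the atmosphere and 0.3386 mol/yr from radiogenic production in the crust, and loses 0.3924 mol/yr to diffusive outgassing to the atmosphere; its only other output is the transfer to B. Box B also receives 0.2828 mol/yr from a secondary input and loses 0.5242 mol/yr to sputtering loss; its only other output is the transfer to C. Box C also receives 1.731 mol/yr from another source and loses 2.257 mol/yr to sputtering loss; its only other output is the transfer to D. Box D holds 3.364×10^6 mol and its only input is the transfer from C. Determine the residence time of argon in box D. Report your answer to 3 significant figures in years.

Box A: F(A→B) = (2.736 + 0.3386) − 0.3924 = 2.6822 mol/yr.
Box B: F(B→C) = (2.6822 + 0.2828) − 0.5242 = 2.4408 mol/yr.
Box C: F(C→D) = (2.4408 + 1.731) − 2.257 = 1.9148 mol/yr.
Box D throughput = its input = 1.9148 mol/yr; τ = 3.364×10^6 / 1.9148 = 1.757×10^6 yr.

1.76×10^6 yr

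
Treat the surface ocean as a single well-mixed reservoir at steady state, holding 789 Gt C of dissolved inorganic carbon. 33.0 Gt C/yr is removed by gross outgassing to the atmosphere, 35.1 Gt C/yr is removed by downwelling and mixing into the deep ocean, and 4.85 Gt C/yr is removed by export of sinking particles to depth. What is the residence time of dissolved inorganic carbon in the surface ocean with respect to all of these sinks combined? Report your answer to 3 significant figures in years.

Total removal flux = 33.0 + 35.1 + 4.85 = 72.950 Gt C/yr.
τ = M / ΣF_out = 789 / 72.950 = 10.82 yr.

10.8 yr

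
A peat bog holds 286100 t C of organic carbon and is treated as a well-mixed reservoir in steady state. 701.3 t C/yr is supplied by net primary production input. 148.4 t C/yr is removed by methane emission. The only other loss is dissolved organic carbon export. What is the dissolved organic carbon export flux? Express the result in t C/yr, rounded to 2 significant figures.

At steady state ΣF_in = ΣF_out.
ΣF_in = 701.30 t C/yr.
Dissolved organic carbon export flux = ΣF_in − (148.4) = 701.30 − 148.4 = 552.9 t C/yr.

550 t C/yr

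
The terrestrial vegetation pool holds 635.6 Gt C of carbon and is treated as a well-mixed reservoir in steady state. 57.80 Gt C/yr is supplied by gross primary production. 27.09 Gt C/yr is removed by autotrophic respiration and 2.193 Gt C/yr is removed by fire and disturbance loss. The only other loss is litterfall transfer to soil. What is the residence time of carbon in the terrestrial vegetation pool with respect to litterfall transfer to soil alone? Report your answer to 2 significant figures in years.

22 yr

At steady state ΣF_in = ΣF_out.
ΣF_in = 57.800 Gt C/yr.
Litterfall transfer to soil flux = ΣF_in − (27.09 + 2.193) = 57.800 − 29.28 = 28.52 Gt C/yr.
τ = M / F = 635.6 / 28.52 = 22.29 yr.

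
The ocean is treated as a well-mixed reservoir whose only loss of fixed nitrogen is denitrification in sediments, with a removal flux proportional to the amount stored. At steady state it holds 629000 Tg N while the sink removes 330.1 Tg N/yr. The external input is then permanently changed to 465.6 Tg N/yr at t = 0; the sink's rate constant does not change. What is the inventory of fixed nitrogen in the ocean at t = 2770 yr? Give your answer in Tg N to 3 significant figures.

Residence time τ = M₀/F₀ = 1905 yr. The eventual steady state is M_∞ = M₀·(F₁/F₀) = 629000 × 465.6/330.1 = 887190 Tg N.
The anomaly ΔM(t) = M(t) − M_∞ decays as ΔM₀·e^(−t/τ) with ΔM₀ = 629000 − 887190 = −258200 Tg N.
At t = 2770 yr, e^(−t/τ) = e^(−1.454) = 0.2337, so ΔM = −60340 Tg N and M = 887190 − 60340 = 826850 Tg N.

827000 Tg N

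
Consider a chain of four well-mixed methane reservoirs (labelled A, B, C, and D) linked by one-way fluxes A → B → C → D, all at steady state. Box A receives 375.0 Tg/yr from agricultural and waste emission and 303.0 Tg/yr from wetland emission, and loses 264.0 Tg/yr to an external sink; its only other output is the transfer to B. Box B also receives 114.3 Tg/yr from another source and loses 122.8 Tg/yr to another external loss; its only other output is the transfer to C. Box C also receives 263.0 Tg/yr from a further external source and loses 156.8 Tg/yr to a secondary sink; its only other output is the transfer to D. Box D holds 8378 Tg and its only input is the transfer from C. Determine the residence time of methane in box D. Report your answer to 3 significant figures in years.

16.4 yr

Box A: F(A→B) = (375.0 + 303.0) − 264.0 = 414.00 Tg/yr.
Box B: F(B→C) = (414.00 + 114.3) − 122.8 = 405.50 Tg/yr.
Box C: F(C→D) = (405.50 + 263.0) − 156.8 = 511.70 Tg/yr.
Box D throughput = its input = 511.70 Tg/yr; τ = 8378 / 511.70 = 16.37 yr.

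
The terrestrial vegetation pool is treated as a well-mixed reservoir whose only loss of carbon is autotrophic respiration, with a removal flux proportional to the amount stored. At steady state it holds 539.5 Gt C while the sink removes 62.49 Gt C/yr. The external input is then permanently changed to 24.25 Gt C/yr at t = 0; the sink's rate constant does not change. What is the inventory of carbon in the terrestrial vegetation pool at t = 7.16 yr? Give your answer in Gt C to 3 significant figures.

τ = M₀/F₀ = 539.5/62.49 = 8.633 yr; rate constant k = 1/τ.
New steady state M_∞ = F₁/k = F₁·τ = 24.25 × 8.633 = 209.36 Gt C.
M(t) = M_∞ + (M₀ − M_∞)·e^(−t/τ); t/τ = 7.16/8.633 = 0.8293, so e^(−t/τ) = 0.4363.
M(t) = 209.36 + 330.1 × 0.4363 = 353.41 Gt C.

353 Gt C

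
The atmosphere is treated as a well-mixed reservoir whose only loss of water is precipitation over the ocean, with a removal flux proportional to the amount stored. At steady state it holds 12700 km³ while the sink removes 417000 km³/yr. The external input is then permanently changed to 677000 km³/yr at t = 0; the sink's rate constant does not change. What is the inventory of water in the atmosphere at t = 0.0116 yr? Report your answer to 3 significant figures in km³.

τ = M₀/F₀ = 12700/417000 = 0.03046 yr; rate constant k = 1/τ.
New steady state M_∞ = F₁/k = F₁·τ = 677000 × 0.03046 = 20618 km³.
M(t) = M_∞ + (M₀ − M_∞)·e^(−t/τ); t/τ = 0.0116/0.03046 = 0.3809, so e^(−t/τ) = 0.6833.
M(t) = 20618 − 7918 × 0.6833 = 15208 km³.

15200 km³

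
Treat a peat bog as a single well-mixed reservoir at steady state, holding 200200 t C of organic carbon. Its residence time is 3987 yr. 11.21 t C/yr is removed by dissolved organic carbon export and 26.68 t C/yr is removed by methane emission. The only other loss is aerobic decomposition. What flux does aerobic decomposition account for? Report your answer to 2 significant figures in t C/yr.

Total removal F = M/τ = 200200 / 3987 = 50.21 t C/yr.
Aerobic decomposition = F − (11.21 + 26.68) = 50.21 − 37.89 = 12.32 t C/yr.

12 t C/yr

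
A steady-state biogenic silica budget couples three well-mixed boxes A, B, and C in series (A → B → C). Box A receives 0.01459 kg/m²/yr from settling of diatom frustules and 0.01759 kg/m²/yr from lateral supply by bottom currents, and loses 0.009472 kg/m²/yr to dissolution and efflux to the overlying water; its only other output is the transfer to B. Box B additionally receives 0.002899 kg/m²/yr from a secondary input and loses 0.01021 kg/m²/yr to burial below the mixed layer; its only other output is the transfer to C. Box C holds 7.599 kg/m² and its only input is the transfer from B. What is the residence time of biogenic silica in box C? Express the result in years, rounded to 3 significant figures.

494 yr

Box A: F(A→B) = (0.01459 + 0.01759) − 0.009472 = 0.022708 kg/m²/yr.
Box B: F(B→C) = (0.022708 + 0.002899) − 0.01021 = 0.015397 kg/m²/yr.
Box C throughput = its input = 0.015397 kg/m²/yr; τ = 7.599 / 0.015397 = 493.5 yr.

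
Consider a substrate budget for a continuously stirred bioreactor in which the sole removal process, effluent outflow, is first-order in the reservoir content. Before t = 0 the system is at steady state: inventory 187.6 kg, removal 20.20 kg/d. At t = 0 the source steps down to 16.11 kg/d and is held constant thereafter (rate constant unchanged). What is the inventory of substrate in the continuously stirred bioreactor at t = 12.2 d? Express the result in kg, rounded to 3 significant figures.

The sink rate constant is k = F₀/M₀ = 20.20/187.6 = 0.1077 d⁻¹.
Solving dM/dt = F₁ − kM with M(0) = M₀ gives M(t) = F₁/k + (M₀ − F₁/k)·e^(−kt).
F₁/k = 16.11/0.1077 = 149.62 kg; kt = 0.1077 × 12.2 = 1.314, e^(−kt) = 0.2688.
M(12.2) = 149.62 + (187.6 − 149.62) × 0.2688 = 149.62 + 10.21 = 159.83 kg.

160 kg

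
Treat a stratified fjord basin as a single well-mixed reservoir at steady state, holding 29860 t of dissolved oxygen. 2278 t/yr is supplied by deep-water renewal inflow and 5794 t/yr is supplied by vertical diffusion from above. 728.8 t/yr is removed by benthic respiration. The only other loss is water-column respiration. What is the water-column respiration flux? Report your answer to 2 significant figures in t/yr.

7300 t/yr

At steady state ΣF_in = ΣF_out.
ΣF_in = 2278 + 5794 = 8072.0 t/yr.
Water-column respiration flux = ΣF_in − (728.8) = 8072.0 − 728.8 = 7343 t/yr.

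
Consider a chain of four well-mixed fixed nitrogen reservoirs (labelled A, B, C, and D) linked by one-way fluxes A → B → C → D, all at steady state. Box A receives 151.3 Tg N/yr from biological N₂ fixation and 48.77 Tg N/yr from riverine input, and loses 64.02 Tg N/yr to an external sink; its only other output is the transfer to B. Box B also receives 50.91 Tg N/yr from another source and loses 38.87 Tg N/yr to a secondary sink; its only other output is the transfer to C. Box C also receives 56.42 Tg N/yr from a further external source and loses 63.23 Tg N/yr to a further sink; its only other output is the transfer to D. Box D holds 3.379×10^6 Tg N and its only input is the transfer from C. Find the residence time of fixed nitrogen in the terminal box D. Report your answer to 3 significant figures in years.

Box A: F(A→B) = (151.3 + 48.77) − 64.02 = 136.05 Tg N/yr.
Box B: F(B→C) = (136.05 + 50.91) − 38.87 = 148.09 Tg N/yr.
Box C: F(C→D) = (148.09 + 56.42) − 63.23 = 141.28 Tg N/yr.
Box D throughput = its input = 141.28 Tg N/yr; τ = 3.379×10^6 / 141.28 = 23920 yr.

23900 yr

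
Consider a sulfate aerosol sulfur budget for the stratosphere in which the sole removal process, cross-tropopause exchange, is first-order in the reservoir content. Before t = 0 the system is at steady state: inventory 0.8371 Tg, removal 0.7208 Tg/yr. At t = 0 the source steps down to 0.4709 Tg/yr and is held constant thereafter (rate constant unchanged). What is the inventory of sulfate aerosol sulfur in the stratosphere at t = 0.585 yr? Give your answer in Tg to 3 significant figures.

τ = M₀/F₀ = 0.8371/0.7208 = 1.161 yr; rate constant k = 1/τ.
New steady state M_∞ = F₁/k = F₁·τ = 0.4709 × 1.161 = 0.54688 Tg.
M(t) = M_∞ + (M₀ − M_∞)·e^(−t/τ); t/τ = 0.585/1.161 = 0.5037, so e^(−t/τ) = 0.6043.
M(t) = 0.54688 + 0.2902 × 0.6043 = 0.72225 Tg.

0.722 Tg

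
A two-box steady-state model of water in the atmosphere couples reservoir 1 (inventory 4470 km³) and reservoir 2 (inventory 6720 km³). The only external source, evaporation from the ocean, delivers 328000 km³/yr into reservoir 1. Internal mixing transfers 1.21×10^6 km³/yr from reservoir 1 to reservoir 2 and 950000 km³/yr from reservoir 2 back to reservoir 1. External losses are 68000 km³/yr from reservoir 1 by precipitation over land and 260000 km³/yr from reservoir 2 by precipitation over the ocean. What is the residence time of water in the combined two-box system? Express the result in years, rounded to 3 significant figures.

Treat the two boxes together as one reservoir: the mixing fluxes between them are internal recycling, so τ = ΣM / Σ(external losses).
M_total = 4470 + 6720 = 11190 km³.
ΣF_external_out = 68000 + 260000 = 328000 km³/yr.
τ = M_total / ΣF_ext = 11190 / 328000 = 0.03412 yr.

0.0341 yr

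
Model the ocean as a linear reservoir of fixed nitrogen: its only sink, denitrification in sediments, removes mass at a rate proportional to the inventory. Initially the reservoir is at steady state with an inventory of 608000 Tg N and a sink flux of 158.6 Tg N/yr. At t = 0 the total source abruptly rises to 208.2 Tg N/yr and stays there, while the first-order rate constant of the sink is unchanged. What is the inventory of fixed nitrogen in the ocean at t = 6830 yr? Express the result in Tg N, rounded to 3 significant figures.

766000 Tg N

τ = M₀/F₀ = 608000/158.6 = 3834 yr; rate constant k = 1/τ.
New steady state M_∞ = F₁/k = F₁·τ = 208.2 × 3834 = 798140 Tg N.
M(t) = M_∞ + (M₀ − M_∞)·e^(−t/τ); t/τ = 6830/3834 = 1.782, so e^(−t/τ) = 0.1684.
M(t) = 798140 − 190100 × 0.1684 = 766130 Tg N.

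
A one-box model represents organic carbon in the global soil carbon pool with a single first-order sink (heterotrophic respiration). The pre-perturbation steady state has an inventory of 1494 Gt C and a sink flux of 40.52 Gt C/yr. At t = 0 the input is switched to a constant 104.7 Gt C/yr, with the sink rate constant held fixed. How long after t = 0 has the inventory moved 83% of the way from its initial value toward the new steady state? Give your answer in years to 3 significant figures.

65.3 yr

τ = M₀/F₀ = 1494/40.52 = 36.87 yr.
The remaining gap fraction is e^(−t/τ); 83% covered ⇒ e^(−t/τ) = 0.170.
t = −τ ln(0.170) = 36.87 × 1.772 = 65.33 yr.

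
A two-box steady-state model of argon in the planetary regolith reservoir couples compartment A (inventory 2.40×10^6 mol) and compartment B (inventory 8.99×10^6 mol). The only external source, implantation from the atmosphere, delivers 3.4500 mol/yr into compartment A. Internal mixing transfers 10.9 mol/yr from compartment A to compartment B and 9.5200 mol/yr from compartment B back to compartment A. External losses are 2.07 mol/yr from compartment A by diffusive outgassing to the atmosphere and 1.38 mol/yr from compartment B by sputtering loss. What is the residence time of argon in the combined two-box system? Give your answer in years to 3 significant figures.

3.30×10^6 yr

Residence time in the combined system uses the total inventory and the total *external* removal — internal exchanges between the two boxes cancel.
M_total = 2.40×10^6 + 8.99×10^6 = 1.1390×10^7 mol.
ΣF_external_out = 2.07 + 1.38 = 3.4500 mol/yr.
τ = M_total / ΣF_ext = 1.1390×10^7 / 3.4500 = 3.301×10^6 yr.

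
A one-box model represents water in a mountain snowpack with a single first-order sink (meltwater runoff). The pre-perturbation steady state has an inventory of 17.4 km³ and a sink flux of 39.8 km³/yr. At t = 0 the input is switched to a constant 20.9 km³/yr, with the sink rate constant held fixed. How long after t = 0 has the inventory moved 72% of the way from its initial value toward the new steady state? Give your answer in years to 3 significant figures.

0.557 yr

τ = M₀/F₀ = 17.4/39.8 = 0.4372 yr.
The remaining gap fraction is e^(−t/τ); 72% covered ⇒ e^(−t/τ) = 0.280.
t = −τ ln(0.280) = 0.4372 × 1.273 = 0.5565 yr.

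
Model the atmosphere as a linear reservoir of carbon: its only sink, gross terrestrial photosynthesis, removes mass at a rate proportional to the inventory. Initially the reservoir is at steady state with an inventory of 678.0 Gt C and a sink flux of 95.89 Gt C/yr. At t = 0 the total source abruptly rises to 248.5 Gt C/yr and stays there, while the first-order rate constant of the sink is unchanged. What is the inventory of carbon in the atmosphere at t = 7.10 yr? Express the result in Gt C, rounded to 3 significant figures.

1360 Gt C

The sink rate constant is k = F₀/M₀ = 95.89/678.0 = 0.1414 yr⁻¹.
Solving dM/dt = F₁ − kM with M(0) = M₀ gives M(t) = F₁/k + (M₀ − F₁/k)·e^(−kt).
F₁/k = 248.5/0.1414 = 1757.0 Gt C; kt = 0.1414 × 7.10 = 1.004, e^(−kt) = 0.3664.
M(7.10) = 1757.0 + (678.0 − 1757.0) × 0.3664 = 1757.0 − 395.3 = 1361.7 Gt C.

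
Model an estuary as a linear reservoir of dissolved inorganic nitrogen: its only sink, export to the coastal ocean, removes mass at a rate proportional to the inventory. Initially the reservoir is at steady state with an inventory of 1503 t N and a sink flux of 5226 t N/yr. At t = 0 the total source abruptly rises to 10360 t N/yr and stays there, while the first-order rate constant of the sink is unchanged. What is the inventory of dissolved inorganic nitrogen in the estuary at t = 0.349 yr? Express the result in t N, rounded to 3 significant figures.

τ = M₀/F₀ = 1503/5226 = 0.2876 yr; rate constant k = 1/τ.
New steady state M_∞ = F₁/k = F₁·τ = 10360 × 0.2876 = 2979.5 t N.
M(t) = M_∞ + (M₀ − M_∞)·e^(−t/τ); t/τ = 0.349/0.2876 = 1.213, so e^(−t/τ) = 0.2972.
M(t) = 2979.5 − 1477 × 0.2972 = 2540.8 t N.

2540 t N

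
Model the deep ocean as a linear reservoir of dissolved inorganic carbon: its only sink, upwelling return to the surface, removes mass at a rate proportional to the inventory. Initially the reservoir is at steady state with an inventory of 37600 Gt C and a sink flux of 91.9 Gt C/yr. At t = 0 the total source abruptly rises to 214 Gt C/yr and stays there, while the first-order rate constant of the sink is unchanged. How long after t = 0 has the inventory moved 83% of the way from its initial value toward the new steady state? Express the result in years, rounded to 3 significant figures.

τ = M₀/F₀ = 37600/91.9 = 409.1 yr.
The remaining gap fraction is e^(−t/τ); 83% covered ⇒ e^(−t/τ) = 0.170.
t = −τ ln(0.170) = 409.1 × 1.772 = 725.0 yr.

725 yr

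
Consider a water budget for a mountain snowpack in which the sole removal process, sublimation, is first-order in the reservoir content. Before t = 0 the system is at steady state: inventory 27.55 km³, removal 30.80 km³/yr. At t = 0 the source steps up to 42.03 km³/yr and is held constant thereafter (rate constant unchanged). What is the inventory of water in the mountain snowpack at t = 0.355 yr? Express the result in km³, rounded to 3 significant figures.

30.8 km³

The sink rate constant is k = F₀/M₀ = 30.80/27.55 = 1.118 yr⁻¹.
Solving dM/dt = F₁ − kM with M(0) = M₀ gives M(t) = F₁/k + (M₀ − F₁/k)·e^(−kt).
F₁/k = 42.03/1.118 = 37.595 km³; kt = 1.118 × 0.355 = 0.3969, e^(−kt) = 0.6724.
M(0.355) = 37.595 + (27.55 − 37.595) × 0.6724 = 37.595 − 6.754 = 30.841 km³.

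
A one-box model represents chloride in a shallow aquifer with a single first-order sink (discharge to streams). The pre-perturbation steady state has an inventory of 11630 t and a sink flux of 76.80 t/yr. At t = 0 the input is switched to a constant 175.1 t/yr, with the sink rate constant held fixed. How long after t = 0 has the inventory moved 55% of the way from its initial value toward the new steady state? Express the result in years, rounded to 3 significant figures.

τ = M₀/F₀ = 11630/76.80 = 151.4 yr.
The remaining gap fraction is e^(−t/τ); 55% covered ⇒ e^(−t/τ) = 0.450.
t = −τ ln(0.450) = 151.4 × 0.7985 = 120.9 yr.

121 yr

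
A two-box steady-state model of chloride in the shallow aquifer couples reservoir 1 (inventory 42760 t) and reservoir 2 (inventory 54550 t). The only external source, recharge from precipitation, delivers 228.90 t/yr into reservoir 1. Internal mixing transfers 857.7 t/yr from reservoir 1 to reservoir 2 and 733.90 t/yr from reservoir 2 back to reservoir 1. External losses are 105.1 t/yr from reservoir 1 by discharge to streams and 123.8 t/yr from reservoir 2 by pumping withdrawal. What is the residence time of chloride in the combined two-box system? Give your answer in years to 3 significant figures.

425 yr

Treat the two boxes together as one reservoir: the mixing fluxes between them are internal recycling, so τ = ΣM / Σ(external losses).
M_total = 42760 + 54550 = 97310 t.
ΣF_external_out = 105.1 + 123.8 = 228.90 t/yr.
τ = M_total / ΣF_ext = 97310 / 228.90 = 425.1 yr.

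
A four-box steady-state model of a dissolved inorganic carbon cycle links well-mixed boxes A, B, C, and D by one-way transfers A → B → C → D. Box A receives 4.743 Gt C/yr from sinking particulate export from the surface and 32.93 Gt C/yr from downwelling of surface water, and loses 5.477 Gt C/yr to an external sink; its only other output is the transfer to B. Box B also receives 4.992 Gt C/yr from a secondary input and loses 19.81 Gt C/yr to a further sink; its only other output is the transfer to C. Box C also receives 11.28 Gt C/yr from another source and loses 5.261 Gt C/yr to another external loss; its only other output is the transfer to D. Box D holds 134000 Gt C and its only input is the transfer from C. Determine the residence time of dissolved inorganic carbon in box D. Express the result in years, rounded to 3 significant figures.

5730 yr

Box A: F(A→B) = (4.743 + 32.93) − 5.477 = 32.196 Gt C/yr.
Box B: F(B→C) = (32.196 + 4.992) − 19.81 = 17.378 Gt C/yr.
Box C: F(C→D) = (17.378 + 11.28) − 5.261 = 23.397 Gt C/yr.
Box D throughput = its input = 23.397 Gt C/yr; τ = 134000 / 23.397 = 5727 yr.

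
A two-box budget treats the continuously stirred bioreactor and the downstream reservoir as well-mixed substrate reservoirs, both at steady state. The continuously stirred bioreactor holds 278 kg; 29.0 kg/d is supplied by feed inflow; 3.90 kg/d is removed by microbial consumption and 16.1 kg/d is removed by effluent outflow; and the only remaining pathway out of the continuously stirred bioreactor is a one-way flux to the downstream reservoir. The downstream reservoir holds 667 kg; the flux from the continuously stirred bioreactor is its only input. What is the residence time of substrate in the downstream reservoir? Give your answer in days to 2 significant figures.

74 d

Balance the continuously stirred bioreactor: ΣF_in = 29.000 kg/d.
Flux to the downstream reservoir = ΣF_in − (3.90 + 16.1) = 9.0000 kg/d.
At steady state the output of the downstream reservoir equals its input, 9.0000 kg/d.
τ = M / F = 667 / 9.0000 = 74.11 d.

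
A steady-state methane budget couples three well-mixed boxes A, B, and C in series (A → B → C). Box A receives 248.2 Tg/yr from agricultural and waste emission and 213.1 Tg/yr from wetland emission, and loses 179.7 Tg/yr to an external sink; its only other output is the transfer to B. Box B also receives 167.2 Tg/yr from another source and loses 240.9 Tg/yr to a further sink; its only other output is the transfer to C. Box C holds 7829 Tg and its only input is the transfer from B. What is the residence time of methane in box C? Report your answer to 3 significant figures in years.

Box A: F(A→B) = (248.2 + 213.1) − 179.7 = 281.60 Tg/yr.
Box B: F(B→C) = (281.60 + 167.2) − 240.9 = 207.90 Tg/yr.
Box C throughput = its input = 207.90 Tg/yr; τ = 7829 / 207.90 = 37.66 yr.

37.7 yr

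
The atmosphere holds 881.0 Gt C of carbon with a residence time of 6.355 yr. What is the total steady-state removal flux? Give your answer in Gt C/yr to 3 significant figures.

F = M / τ = 881.0 / 6.355 = 138.6 Gt C/yr.

139 Gt C/yr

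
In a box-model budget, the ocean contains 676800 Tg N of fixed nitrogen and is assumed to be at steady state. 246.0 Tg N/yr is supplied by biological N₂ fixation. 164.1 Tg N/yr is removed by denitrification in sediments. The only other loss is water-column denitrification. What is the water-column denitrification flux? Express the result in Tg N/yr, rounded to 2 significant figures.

82 Tg N/yr

At steady state ΣF_in = ΣF_out.
ΣF_in = 246.00 Tg N/yr.
Water-column denitrification flux = ΣF_in − (164.1) = 246.00 − 164.1 = 81.90 Tg N/yr.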